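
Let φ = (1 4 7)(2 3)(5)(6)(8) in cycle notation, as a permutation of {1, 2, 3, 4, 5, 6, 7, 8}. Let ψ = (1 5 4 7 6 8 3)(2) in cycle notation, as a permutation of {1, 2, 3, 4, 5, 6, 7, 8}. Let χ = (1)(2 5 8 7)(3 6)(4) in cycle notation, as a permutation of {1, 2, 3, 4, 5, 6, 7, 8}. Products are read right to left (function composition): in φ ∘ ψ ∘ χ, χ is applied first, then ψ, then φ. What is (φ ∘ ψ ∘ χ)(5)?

2

Chase 5: χ(5) = 8; ψ(8) = 3; φ(3) = 2. Hence (φ ∘ ψ ∘ χ)(5) = 2.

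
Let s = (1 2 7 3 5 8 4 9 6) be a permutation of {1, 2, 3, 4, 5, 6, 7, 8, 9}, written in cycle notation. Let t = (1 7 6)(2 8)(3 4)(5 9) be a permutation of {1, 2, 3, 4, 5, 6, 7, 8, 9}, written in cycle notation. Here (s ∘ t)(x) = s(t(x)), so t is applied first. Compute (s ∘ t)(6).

First apply t: t(6) = 1, then s(1) = 2. Thus (s ∘ t)(6) = 2.

2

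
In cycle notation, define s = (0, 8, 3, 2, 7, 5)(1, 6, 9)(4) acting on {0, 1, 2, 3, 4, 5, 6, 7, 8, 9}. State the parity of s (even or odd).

The cycle lengths are 6, 3, 1.
A cycle is odd iff its length is even; s has 1 even-length cycle, so sgn(s) = (−1)^1 and s is odd.

odd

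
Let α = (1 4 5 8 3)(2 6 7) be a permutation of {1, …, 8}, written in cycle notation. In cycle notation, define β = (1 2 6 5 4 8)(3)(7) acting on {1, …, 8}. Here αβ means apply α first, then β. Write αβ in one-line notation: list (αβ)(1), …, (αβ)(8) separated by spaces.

For each element, apply α then β: 1 → 4 → 8; 2 → 6 → 5; 3 → 1 → 2; 4 → 5 → 4; 5 → 8 → 1; 6 → 7 → 7; 7 → 2 → 6; 8 → 3 → 3.
Collecting the images, αβ = [8 5 2 4 1 7 6 3].

8 5 2 4 1 7 6 3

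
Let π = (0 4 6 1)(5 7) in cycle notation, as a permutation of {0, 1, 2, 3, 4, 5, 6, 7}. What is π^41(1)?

0

1 lies in the 4-cycle (0 4 6 1).
Powers repeat with period 4 on this cycle, and 41 mod 4 = 1, so π^41(1) = π^1(1).
Advancing 1 step from 1: 1 → 0.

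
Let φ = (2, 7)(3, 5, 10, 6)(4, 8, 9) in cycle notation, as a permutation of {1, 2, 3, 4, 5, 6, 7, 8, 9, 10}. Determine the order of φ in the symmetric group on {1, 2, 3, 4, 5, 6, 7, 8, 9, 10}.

The disjoint cycles have lengths 4, 3, 2, 1.
The order is lcm(4, 3, 2) = 12.

12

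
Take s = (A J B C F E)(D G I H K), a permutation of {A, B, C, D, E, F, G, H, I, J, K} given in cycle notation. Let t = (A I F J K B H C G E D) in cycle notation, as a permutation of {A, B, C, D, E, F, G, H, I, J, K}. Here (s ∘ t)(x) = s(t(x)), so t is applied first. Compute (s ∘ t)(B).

K

First apply t: t(B) = H, then s(H) = K. Thus (s ∘ t)(B) = K.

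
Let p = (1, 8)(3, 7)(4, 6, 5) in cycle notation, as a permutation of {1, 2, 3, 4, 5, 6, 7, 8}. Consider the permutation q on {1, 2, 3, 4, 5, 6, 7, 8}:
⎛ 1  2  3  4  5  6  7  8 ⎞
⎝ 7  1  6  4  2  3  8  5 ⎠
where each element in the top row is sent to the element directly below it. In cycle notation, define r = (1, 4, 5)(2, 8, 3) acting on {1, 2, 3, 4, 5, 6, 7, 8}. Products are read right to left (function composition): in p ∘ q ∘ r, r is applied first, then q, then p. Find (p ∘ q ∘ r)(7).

1

(p ∘ q ∘ r)(7) = p(q(r(7))). r(7) = 7, then q(7) = 8, then p(8) = 1, so the result is 1.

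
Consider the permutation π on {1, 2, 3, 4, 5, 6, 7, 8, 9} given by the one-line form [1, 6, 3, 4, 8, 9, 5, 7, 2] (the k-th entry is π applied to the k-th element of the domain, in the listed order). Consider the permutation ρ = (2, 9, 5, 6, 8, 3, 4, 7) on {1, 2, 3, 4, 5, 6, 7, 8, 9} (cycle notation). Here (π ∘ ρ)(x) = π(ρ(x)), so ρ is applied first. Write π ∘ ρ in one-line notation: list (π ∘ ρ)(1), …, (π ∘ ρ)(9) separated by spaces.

1 2 4 5 9 7 6 3 8

(π ∘ ρ)(x) = π(ρ(x)). Computing each image: π(ρ(1)) = π(1) = 1, π(ρ(2)) = π(9) = 2, π(ρ(3)) = π(4) = 4, π(ρ(4)) = π(7) = 5, π(ρ(5)) = π(6) = 9, π(ρ(6)) = π(8) = 7, π(ρ(7)) = π(2) = 6, π(ρ(8)) = π(3) = 3, π(ρ(9)) = π(5) = 8.
Hence π ∘ ρ = [1 2 4 5 9 7 6 3 8].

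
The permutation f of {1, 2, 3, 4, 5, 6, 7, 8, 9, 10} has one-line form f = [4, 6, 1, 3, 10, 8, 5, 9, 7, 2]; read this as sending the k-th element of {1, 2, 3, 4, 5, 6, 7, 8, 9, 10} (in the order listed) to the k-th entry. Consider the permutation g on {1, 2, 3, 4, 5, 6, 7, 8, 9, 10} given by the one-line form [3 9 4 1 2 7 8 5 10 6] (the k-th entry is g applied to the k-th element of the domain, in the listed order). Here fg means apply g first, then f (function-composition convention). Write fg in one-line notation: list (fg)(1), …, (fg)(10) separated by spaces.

1 7 3 4 6 5 9 10 2 8

(fg)(x) = f(g(x)). Computing each image: f(g(1)) = f(3) = 1, f(g(2)) = f(9) = 7, f(g(3)) = f(4) = 3, f(g(4)) = f(1) = 4, f(g(5)) = f(2) = 6, f(g(6)) = f(7) = 5, f(g(7)) = f(8) = 9, f(g(8)) = f(5) = 10, f(g(9)) = f(10) = 2, f(g(10)) = f(6) = 8.
Hence fg = [1 7 3 4 6 5 9 10 2 8].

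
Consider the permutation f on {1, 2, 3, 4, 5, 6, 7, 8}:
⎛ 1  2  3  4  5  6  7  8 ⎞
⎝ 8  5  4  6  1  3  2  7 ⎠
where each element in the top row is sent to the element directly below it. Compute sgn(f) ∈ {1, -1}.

In disjoint-cycle form the cycle lengths are 5, 3.
A cycle is odd iff its length is even; f has 0 even-length cycles, so sgn(f) = (−1)^0 and f is even.

1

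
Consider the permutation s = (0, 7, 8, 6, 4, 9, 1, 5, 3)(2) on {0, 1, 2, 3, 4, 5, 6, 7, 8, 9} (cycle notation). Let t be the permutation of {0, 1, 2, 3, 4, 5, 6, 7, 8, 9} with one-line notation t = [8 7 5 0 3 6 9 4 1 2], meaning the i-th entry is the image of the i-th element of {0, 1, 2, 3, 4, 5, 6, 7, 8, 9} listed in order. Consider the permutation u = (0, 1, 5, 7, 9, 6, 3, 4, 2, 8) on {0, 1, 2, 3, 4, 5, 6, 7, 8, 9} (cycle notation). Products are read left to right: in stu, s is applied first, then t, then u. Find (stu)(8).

(stu)(8) = u(t(s(8))). s(8) = 6, then t(6) = 9, then u(9) = 6, so the result is 6.

6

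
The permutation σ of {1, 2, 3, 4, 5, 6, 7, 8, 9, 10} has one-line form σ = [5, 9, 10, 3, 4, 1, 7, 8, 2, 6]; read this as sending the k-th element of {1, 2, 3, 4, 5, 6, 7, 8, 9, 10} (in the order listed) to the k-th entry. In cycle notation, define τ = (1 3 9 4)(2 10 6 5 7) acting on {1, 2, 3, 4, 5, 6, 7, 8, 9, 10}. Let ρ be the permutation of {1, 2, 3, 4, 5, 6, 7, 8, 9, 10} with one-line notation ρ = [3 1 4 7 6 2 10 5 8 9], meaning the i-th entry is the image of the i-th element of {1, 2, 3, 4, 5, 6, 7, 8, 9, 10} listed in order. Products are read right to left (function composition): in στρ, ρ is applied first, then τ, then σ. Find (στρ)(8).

7

Chase 8: ρ(8) = 5; τ(5) = 7; σ(7) = 7. Hence (στρ)(8) = 7.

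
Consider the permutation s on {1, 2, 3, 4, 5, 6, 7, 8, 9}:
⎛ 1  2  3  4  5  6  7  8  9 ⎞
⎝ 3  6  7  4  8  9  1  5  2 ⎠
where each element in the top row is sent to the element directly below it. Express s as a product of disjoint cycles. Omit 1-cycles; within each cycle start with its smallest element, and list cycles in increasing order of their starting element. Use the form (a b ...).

From 1: 1 → 3 → 7 → 1, closing the cycle (1 3 7).
Continuing from each remaining unvisited element yields (1 3 7)(2 6 9)(5 8).

(1 3 7)(2 6 9)(5 8)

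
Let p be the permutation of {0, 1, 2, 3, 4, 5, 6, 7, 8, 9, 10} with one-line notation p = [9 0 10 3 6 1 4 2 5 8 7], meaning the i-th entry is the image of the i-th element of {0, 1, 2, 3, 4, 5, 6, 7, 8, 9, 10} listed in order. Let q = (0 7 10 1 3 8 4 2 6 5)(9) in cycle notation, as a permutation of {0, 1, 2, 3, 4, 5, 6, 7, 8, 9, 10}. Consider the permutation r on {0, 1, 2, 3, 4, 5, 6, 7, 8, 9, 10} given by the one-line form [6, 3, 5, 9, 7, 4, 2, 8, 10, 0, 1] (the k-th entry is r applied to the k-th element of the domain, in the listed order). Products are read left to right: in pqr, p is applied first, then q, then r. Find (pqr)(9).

7

Apply the permutations in order: p(9) = 8, then q(8) = 4, then r(4) = 7. So (pqr)(9) = 7.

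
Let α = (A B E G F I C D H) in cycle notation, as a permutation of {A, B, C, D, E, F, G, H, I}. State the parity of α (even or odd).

even

The cycle lengths are 9.
A cycle of length ℓ contributes ℓ−1 transpositions, so α is a product of 8 transpositions — even.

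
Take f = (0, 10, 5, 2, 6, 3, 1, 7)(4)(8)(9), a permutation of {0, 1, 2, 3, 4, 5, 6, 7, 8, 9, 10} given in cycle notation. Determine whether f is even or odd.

The cycle lengths are 8, 1, 1, 1.
A cycle of length ℓ contributes ℓ−1 transpositions, so f is a product of 7 transpositions — odd.

odd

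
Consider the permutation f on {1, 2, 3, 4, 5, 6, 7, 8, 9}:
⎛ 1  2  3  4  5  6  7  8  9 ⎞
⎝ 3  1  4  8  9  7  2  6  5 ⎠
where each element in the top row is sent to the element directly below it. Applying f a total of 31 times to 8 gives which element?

2

Tracing 8 → 6 → … returns to 8 after 7 steps, so 8 lies in a 7-cycle (1 3 4 8 6 7 2).
Since the cycle has length 7, f^31 acts on it the same as f^3 (31 mod 7 = 3).
Advancing 3 steps from 8: 8 → 6 → 7 → 2.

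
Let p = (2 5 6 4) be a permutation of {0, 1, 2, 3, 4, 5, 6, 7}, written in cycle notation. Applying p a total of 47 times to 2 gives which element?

4

2 lies in the 4-cycle (2 5 6 4).
Powers repeat with period 4 on this cycle, and 47 mod 4 = 3, so p^47(2) = p^3(2).
Stepping 3 places around the cycle: 2 → 5 → 6 → 4.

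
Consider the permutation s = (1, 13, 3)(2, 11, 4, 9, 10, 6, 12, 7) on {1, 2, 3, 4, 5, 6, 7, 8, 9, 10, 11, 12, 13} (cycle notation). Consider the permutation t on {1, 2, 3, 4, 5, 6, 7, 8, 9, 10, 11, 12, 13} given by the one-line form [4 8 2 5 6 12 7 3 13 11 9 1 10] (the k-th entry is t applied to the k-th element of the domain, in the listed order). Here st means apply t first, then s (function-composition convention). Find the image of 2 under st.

(st)(2) = s(t(2)). t(2) = 8, then s(8) = 8. So (st)(2) = 8.

8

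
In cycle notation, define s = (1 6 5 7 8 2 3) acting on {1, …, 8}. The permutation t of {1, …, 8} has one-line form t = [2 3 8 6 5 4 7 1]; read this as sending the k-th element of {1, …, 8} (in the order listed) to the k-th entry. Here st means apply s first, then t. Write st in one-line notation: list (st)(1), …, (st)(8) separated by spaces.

(st)(x) = t(s(x)). Computing each image: t(s(1)) = t(6) = 4, t(s(2)) = t(3) = 8, t(s(3)) = t(1) = 2, t(s(4)) = t(4) = 6, t(s(5)) = t(7) = 7, t(s(6)) = t(5) = 5, t(s(7)) = t(8) = 1, t(s(8)) = t(2) = 3.
Hence st = [4 8 2 6 7 5 1 3].

4 8 2 6 7 5 1 3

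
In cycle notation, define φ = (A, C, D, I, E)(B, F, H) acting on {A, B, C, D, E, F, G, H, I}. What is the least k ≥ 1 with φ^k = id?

15

The cycle type of φ is (5, 3, 1).
The order is lcm(5, 3) = 15.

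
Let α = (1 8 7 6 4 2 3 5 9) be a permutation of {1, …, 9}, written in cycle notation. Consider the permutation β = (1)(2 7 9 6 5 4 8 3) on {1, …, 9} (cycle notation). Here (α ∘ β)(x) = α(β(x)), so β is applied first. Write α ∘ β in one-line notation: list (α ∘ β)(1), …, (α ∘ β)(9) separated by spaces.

Chase each element through β then α: 1 → 1 → 8; 2 → 7 → 6; 3 → 2 → 3; 4 → 8 → 7; 5 → 4 → 2; 6 → 5 → 9; 7 → 9 → 1; 8 → 3 → 5; 9 → 6 → 4.
Collecting the images, α ∘ β = [8 6 3 7 2 9 1 5 4].

8 6 3 7 2 9 1 5 4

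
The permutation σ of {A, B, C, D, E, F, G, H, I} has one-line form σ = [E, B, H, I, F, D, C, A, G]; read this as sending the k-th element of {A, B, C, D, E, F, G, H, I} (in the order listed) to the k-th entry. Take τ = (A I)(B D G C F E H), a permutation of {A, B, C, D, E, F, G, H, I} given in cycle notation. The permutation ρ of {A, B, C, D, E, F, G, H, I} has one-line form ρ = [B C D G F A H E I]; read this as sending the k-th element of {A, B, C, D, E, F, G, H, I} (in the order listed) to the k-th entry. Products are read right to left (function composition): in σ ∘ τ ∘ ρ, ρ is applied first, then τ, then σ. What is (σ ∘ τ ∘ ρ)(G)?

B

Chase G: ρ(G) = H; τ(H) = B; σ(B) = B. Hence (σ ∘ τ ∘ ρ)(G) = B.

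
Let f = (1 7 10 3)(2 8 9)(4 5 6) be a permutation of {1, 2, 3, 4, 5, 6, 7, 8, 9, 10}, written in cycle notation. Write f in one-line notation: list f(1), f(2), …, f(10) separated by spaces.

Each element maps to the next entry in its cycle (wrapping to the front): 1→7, 2→8, 3→1, 4→5, 5→6, 6→4, 7→10, 8→9, 9→2, 10→3.
Listing these in domain order gives 7 8 1 5 6 4 10 9 2 3.

7 8 1 5 6 4 10 9 2 3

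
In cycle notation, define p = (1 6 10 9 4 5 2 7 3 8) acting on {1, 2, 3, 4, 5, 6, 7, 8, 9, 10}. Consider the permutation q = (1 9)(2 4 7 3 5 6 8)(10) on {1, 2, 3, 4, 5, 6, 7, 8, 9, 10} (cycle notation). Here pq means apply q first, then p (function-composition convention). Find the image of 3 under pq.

q(3) = 5, then p(5) = 2; composing gives (pq)(3) = 2.

2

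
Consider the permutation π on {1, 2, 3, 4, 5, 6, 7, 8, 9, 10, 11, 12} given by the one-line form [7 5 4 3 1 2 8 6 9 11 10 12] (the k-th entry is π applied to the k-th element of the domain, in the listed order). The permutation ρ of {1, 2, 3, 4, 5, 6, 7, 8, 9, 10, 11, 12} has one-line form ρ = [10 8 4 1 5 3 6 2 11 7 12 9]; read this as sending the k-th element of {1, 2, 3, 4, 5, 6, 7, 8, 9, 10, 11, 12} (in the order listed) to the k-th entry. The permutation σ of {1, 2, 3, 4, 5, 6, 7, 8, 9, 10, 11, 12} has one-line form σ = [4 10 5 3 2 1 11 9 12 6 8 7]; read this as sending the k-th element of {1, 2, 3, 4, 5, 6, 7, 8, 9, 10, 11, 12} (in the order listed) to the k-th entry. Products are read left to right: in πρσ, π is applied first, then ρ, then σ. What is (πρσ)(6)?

Apply the permutations in order: π(6) = 2, then ρ(2) = 8, then σ(8) = 9. So (πρσ)(6) = 9.

9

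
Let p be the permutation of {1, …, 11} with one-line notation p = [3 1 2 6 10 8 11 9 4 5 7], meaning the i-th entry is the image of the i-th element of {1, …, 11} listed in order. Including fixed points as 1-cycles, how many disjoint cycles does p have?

4

The cycle decomposition is (1, 3, 2)(4, 6, 8, 9)(5, 10)(7, 11), which has 4 cycles (counting 1-cycles).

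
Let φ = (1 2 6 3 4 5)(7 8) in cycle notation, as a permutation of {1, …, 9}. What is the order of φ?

The cycle type of φ is (6, 2, 1).
Since disjoint cycles commute, ord(φ) = lcm(6, 2) = 6.

6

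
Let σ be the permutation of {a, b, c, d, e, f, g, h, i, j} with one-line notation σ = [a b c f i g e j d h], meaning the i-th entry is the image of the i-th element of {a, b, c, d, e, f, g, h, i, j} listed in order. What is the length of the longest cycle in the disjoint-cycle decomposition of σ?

Decomposing into disjoint cycles gives (d f g e i)(h j); the longest has length 5.

5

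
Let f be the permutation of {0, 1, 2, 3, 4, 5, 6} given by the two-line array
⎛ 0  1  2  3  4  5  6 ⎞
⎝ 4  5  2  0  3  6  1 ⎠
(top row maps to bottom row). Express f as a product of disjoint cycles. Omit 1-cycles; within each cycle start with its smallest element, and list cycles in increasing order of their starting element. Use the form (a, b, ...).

(0, 4, 3)(1, 5, 6)

From 0: 0 → 4 → 3 → 0, closing the cycle (0, 4, 3).
Repeating from the next unused element and collecting all non-trivial cycles gives (0, 4, 3)(1, 5, 6).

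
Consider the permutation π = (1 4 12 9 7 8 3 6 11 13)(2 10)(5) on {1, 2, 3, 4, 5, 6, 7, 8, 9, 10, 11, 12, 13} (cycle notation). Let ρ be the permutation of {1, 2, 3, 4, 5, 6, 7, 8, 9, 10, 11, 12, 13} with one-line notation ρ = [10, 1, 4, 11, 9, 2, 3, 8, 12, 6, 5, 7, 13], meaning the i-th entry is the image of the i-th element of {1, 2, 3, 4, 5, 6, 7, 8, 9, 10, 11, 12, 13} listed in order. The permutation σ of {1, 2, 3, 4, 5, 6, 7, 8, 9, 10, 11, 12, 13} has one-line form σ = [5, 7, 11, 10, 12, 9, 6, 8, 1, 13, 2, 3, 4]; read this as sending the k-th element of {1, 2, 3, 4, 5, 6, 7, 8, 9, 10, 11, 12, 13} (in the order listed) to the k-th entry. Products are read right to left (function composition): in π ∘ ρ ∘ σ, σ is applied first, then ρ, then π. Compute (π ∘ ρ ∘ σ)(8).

Apply the permutations in order: σ(8) = 8, then ρ(8) = 8, then π(8) = 3. So (π ∘ ρ ∘ σ)(8) = 3.

3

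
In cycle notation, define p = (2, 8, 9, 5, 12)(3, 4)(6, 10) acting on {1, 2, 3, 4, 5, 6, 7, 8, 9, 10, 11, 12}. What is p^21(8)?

9

8 lies in the 5-cycle (2, 8, 9, 5, 12).
Since the cycle has length 5, p^21 acts on it the same as p^1 (21 mod 5 = 1).
Advancing 1 step from 8: 8 → 9.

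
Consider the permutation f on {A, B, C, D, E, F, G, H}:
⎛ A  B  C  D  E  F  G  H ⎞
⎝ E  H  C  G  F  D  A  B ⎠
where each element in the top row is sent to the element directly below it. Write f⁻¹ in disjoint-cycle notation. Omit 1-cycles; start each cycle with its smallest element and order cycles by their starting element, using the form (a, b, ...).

The cycle decomposition of f is (A, E, F, D, G)(B, H).
Reversing each cycle (and rotating so the smallest element leads) gives f⁻¹ = (A, G, D, F, E)(B, H).

(A, G, D, F, E)(B, H)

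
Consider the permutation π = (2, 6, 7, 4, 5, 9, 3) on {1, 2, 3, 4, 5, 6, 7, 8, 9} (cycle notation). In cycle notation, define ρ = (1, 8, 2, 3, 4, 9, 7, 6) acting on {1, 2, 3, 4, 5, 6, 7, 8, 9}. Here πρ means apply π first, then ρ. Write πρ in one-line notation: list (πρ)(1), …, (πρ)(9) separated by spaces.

8 1 3 5 7 6 9 2 4

(πρ)(x) = ρ(π(x)). Computing each image: ρ(π(1)) = ρ(1) = 8, ρ(π(2)) = ρ(6) = 1, ρ(π(3)) = ρ(2) = 3, ρ(π(4)) = ρ(5) = 5, ρ(π(5)) = ρ(9) = 7, ρ(π(6)) = ρ(7) = 6, ρ(π(7)) = ρ(4) = 9, ρ(π(8)) = ρ(8) = 2, ρ(π(9)) = ρ(3) = 4.
Hence πρ = [8 1 3 5 7 6 9 2 4].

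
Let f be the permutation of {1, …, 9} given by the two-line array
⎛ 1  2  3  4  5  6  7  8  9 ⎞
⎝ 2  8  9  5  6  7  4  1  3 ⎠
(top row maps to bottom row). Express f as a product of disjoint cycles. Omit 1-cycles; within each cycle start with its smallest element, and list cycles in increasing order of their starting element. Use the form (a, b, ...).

From 1: 1 → 2 → 8 → 1, closing the cycle (1, 2, 8).
Continuing from each remaining unvisited element yields (1, 2, 8)(3, 9)(4, 5, 6, 7).

(1, 2, 8)(3, 9)(4, 5, 6, 7)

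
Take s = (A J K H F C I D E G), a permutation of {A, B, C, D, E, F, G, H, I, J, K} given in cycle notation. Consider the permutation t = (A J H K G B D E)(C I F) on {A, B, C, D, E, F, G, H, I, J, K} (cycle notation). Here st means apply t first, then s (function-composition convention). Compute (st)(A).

First apply t: t(A) = J, then s(J) = K. Thus (st)(A) = K.

K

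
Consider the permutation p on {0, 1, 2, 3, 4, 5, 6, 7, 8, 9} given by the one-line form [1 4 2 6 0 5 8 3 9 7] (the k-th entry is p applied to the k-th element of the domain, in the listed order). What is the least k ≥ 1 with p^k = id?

Decomposing into disjoint cycles gives cycle lengths 5, 3, 1, 1.
The order of p is the least common multiple of its cycle lengths: lcm(5, 3) = 15.

15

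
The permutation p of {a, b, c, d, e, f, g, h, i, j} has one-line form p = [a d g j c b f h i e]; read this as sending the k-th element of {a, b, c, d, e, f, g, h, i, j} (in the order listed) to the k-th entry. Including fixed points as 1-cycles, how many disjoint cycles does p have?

4

The cycle decomposition is (a)(b d j e c g f)(h)(i), which has 4 cycles (counting 1-cycles).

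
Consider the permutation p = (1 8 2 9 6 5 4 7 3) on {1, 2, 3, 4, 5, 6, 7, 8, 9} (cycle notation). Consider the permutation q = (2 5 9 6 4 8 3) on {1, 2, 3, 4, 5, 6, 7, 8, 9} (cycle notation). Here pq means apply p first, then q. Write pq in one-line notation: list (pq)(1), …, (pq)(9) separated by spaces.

3 6 1 7 8 9 2 5 4

For each element, apply p then q: 1 → 8 → 3; 2 → 9 → 6; 3 → 1 → 1; 4 → 7 → 7; 5 → 4 → 8; 6 → 5 → 9; 7 → 3 → 2; 8 → 2 → 5; 9 → 6 → 4.
Collecting the images, pq = [3 6 1 7 8 9 2 5 4].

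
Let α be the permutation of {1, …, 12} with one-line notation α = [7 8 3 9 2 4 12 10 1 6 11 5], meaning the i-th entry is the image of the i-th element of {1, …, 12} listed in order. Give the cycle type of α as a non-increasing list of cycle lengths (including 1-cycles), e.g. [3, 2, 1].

[10, 1, 1]

The disjoint cycles are (1, 7, 12, 5, 2, 8, 10, 6, 4, 9)(3)(11), with lengths 10, 1, 1 in non-increasing order.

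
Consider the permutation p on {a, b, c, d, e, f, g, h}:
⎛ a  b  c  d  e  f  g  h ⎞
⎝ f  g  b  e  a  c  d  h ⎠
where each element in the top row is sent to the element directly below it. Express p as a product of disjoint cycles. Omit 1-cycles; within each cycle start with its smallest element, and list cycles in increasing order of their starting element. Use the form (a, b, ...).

(a, f, c, b, g, d, e)

Start at a and follow images: a → f → c → b → g → d → e → a, giving the cycle (a, f, c, b, g, d, e).
Continuing from each remaining unvisited element yields (a, f, c, b, g, d, e).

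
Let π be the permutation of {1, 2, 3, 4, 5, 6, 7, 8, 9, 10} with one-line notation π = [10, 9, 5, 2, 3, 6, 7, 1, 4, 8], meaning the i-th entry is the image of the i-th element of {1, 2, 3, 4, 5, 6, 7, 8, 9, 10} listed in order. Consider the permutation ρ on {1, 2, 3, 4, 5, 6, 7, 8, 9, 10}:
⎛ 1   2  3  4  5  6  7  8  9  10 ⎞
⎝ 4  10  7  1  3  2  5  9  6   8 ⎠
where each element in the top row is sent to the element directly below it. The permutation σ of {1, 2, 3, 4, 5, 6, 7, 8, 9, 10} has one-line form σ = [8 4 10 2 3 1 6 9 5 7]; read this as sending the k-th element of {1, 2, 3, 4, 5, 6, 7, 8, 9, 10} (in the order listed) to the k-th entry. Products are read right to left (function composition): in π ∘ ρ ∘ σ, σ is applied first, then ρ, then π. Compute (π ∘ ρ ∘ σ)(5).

(π ∘ ρ ∘ σ)(5) = π(ρ(σ(5))). σ(5) = 3, then ρ(3) = 7, then π(7) = 7, so the result is 7.

7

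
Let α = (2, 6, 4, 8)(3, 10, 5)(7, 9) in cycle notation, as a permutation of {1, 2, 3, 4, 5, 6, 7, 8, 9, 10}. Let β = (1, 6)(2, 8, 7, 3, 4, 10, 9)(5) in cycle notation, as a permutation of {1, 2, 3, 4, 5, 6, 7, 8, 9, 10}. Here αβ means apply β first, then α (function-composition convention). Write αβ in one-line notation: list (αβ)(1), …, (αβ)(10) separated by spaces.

For each element, apply β then α: 1 → 6 → 4; 2 → 8 → 2; 3 → 4 → 8; 4 → 10 → 5; 5 → 5 → 3; 6 → 1 → 1; 7 → 3 → 10; 8 → 7 → 9; 9 → 2 → 6; 10 → 9 → 7.
So αβ in one-line form is 4 2 8 5 3 1 10 9 6 7.

4 2 8 5 3 1 10 9 6 7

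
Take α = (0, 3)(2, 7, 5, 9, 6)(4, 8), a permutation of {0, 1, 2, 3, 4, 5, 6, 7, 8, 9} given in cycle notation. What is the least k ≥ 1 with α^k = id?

The cycle type of α is (5, 2, 2, 1).
The order of α is the least common multiple of its cycle lengths: lcm(5, 2, 2) = 10.

10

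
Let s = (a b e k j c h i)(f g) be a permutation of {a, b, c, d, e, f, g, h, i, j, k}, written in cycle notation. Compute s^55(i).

i lies in the 8-cycle (a b e k j c h i).
On an 8-cycle, s^8 is the identity, so s^55 = s^7 there (55 ≡ 7 mod 8).
Stepping 7 places around the cycle: i → a → b → e → k → j → c → h.

h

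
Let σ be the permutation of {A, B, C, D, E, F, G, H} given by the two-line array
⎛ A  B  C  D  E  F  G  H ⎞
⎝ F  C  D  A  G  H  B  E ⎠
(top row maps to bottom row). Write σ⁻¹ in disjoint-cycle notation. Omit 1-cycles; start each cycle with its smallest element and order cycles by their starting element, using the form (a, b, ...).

The cycle decomposition of σ is (A, F, H, E, G, B, C, D).
Reversing each cycle (and rotating so the smallest element leads) gives σ⁻¹ = (A, D, C, B, G, E, H, F).

(A, D, C, B, G, E, H, F)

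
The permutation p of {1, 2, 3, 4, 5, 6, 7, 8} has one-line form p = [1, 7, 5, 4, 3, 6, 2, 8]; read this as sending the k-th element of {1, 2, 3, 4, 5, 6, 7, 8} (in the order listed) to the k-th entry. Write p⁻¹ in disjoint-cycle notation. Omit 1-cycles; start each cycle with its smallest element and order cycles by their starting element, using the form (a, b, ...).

(2, 7)(3, 5)

The cycle decomposition of p is (2, 7)(3, 5).
The inverse reverses every cycle; in canonical form, p⁻¹ = (2, 7)(3, 5).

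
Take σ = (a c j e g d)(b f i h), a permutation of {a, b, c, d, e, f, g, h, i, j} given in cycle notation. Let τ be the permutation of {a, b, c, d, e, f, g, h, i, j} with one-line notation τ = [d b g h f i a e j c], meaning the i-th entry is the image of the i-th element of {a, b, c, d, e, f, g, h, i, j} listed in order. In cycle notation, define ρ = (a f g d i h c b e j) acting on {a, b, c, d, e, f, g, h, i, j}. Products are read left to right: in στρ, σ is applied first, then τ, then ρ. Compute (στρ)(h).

(στρ)(h) = ρ(τ(σ(h))). σ(h) = b, then τ(b) = b, then ρ(b) = e, so the result is e.

e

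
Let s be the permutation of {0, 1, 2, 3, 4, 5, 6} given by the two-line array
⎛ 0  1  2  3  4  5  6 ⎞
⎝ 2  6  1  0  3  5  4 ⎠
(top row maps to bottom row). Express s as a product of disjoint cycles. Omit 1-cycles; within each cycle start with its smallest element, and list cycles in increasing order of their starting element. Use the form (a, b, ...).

Iterating s from 0 gives 0 → 2 → 1 → 6 → 4 → 3 → 0; that is the 6-cycle (0, 2, 1, 6, 4, 3).
Repeating from the next unused element and collecting all non-trivial cycles gives (0, 2, 1, 6, 4, 3).

(0, 2, 1, 6, 4, 3)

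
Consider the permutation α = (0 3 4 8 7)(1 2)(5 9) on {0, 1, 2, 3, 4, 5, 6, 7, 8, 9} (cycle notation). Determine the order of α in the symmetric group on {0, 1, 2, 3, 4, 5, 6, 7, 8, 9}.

The cycle type of α is (5, 2, 2, 1).
Since disjoint cycles commute, ord(α) = lcm(5, 2, 2) = 10.

10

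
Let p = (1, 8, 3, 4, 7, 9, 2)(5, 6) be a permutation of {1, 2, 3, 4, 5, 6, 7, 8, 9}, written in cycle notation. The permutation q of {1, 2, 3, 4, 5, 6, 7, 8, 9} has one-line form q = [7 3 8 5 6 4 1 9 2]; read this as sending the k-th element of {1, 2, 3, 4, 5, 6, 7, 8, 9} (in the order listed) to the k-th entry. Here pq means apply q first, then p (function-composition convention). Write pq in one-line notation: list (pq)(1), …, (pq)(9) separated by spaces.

(pq)(x) = p(q(x)). Computing each image: p(q(1)) = p(7) = 9, p(q(2)) = p(3) = 4, p(q(3)) = p(8) = 3, p(q(4)) = p(5) = 6, p(q(5)) = p(6) = 5, p(q(6)) = p(4) = 7, p(q(7)) = p(1) = 8, p(q(8)) = p(9) = 2, p(q(9)) = p(2) = 1.
Hence pq = [9 4 3 6 5 7 8 2 1].

9 4 3 6 5 7 8 2 1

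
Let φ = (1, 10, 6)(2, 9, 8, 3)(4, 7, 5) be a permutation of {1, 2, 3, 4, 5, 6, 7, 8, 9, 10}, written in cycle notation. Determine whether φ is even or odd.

odd

The cycle lengths are 4, 3, 3.
A cycle of length ℓ contributes ℓ−1 transpositions, so φ is a product of 3 + 2 + 2 = 7 transpositions — odd.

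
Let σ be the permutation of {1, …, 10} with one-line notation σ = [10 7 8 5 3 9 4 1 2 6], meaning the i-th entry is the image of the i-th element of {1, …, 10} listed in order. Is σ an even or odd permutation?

odd

In disjoint-cycle form the cycle lengths are 10.
A cycle is odd iff its length is even; σ has 1 even-length cycle, so sgn(σ) = (−1)^1 and σ is odd.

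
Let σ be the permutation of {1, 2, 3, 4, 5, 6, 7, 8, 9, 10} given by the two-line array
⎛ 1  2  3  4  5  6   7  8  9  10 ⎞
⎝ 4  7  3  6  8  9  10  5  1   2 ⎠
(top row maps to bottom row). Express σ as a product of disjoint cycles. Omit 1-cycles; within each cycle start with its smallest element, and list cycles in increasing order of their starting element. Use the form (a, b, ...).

From 1: 1 → 4 → 6 → 9 → 1, closing the cycle (1, 4, 6, 9).
Repeating from the next unused element and collecting all non-trivial cycles gives (1, 4, 6, 9)(2, 7, 10)(5, 8).

(1, 4, 6, 9)(2, 7, 10)(5, 8)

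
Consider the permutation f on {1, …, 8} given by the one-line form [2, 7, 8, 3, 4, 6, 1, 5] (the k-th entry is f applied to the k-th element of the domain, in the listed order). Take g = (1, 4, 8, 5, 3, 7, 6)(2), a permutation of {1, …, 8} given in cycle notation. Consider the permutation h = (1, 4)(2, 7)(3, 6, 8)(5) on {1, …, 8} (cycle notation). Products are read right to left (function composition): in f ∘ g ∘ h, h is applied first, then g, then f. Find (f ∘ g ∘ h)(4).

3

(f ∘ g ∘ h)(4) = f(g(h(4))). h(4) = 1, then g(1) = 4, then f(4) = 3, so the result is 3.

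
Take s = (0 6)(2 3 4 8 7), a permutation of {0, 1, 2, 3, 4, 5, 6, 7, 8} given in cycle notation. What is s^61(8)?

7

8 lies in the 5-cycle (2 3 4 8 7).
Since the cycle has length 5, s^61 acts on it the same as s^1 (61 mod 5 = 1).
Stepping 1 place around the cycle: 8 → 7.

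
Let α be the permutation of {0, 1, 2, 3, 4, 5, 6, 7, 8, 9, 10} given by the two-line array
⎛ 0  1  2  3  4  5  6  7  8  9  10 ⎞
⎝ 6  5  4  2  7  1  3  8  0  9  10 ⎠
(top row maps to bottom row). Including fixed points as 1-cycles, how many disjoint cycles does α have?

4

The cycle decomposition is (0, 6, 3, 2, 4, 7, 8)(1, 5)(9)(10), which has 4 cycles (counting 1-cycles).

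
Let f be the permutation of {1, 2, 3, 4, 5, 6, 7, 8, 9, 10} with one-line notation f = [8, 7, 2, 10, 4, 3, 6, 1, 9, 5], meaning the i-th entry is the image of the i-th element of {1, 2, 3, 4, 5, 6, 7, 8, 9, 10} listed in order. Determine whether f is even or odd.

even

In disjoint-cycle form the cycle lengths are 4, 3, 2, 1.
A cycle is odd iff its length is even; f has 2 even-length cycles, so sgn(f) = (−1)^2 and f is even.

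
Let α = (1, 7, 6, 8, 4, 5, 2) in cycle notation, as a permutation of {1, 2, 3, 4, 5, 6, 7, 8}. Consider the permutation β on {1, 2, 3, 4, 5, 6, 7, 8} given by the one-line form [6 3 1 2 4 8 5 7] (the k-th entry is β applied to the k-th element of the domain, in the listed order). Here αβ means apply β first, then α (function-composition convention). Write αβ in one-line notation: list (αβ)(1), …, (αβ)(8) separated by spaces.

(αβ)(x) = α(β(x)). Computing each image: α(β(1)) = α(6) = 8, α(β(2)) = α(3) = 3, α(β(3)) = α(1) = 7, α(β(4)) = α(2) = 1, α(β(5)) = α(4) = 5, α(β(6)) = α(8) = 4, α(β(7)) = α(5) = 2, α(β(8)) = α(7) = 6.
Hence αβ = [8 3 7 1 5 4 2 6].

8 3 7 1 5 4 2 6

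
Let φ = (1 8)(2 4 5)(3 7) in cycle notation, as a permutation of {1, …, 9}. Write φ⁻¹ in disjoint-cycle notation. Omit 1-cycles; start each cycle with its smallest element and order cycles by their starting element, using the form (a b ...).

If φ sends a → b within a cycle, φ⁻¹ sends b → a; equivalently, reverse each cycle.
After reversing and putting each cycle's least element first, φ⁻¹ = (1 8)(2 5 4)(3 7).

(1 8)(2 5 4)(3 7)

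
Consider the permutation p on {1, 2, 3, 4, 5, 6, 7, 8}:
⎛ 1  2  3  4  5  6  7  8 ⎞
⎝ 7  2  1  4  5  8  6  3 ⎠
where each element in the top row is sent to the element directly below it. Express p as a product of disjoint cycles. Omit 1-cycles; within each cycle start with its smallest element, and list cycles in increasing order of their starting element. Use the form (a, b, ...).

Iterating p from 1 gives 1 → 7 → 6 → 8 → 3 → 1; that is the 5-cycle (1, 7, 6, 8, 3).
Continuing from each remaining unvisited element yields (1, 7, 6, 8, 3).

(1, 7, 6, 8, 3)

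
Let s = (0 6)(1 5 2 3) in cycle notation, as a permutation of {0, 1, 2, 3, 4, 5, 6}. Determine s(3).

1

3 appears in (1 5 2 3); the next entry (wrapping around) is 1.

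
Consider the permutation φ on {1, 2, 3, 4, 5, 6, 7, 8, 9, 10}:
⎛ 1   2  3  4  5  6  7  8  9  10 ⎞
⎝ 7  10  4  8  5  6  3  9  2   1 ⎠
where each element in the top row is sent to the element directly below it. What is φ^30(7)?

Tracing 7 → 3 → … returns to 7 after 8 steps, so 7 lies in an 8-cycle (1, 7, 3, 4, 8, 9, 2, 10).
Powers repeat with period 8 on this cycle, and 30 mod 8 = 6, so φ^30(7) = φ^6(7).
Advancing 6 steps from 7: 7 → 3 → 4 → 8 → 9 → 2 → 10.

10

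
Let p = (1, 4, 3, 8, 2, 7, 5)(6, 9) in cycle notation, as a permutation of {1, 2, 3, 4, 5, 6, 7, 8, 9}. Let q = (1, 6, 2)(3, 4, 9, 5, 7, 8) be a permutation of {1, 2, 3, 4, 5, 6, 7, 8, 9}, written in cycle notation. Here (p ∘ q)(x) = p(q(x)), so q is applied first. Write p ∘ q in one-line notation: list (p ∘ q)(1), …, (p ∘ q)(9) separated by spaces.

(p ∘ q)(x) = p(q(x)). Computing each image: p(q(1)) = p(6) = 9, p(q(2)) = p(1) = 4, p(q(3)) = p(4) = 3, p(q(4)) = p(9) = 6, p(q(5)) = p(7) = 5, p(q(6)) = p(2) = 7, p(q(7)) = p(8) = 2, p(q(8)) = p(3) = 8, p(q(9)) = p(5) = 1.
Hence p ∘ q = [9 4 3 6 5 7 2 8 1].

9 4 3 6 5 7 2 8 1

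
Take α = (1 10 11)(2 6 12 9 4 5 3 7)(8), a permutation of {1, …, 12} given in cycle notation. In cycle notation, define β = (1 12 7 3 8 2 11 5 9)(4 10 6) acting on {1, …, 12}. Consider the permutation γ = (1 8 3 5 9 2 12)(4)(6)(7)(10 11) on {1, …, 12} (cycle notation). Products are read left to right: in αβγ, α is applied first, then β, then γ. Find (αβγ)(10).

Apply the permutations in order: α(10) = 11, then β(11) = 5, then γ(5) = 9. So (αβγ)(10) = 9.

9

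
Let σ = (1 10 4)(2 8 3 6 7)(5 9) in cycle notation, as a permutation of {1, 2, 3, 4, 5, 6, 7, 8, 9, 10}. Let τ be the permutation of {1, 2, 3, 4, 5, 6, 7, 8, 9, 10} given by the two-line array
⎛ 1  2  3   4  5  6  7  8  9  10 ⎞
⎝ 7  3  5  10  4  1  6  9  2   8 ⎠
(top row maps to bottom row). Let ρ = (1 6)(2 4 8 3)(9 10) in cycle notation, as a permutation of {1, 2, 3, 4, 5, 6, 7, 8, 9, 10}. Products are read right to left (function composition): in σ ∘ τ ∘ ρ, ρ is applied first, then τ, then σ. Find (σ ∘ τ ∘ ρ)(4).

Chase 4: ρ(4) = 8; τ(8) = 9; σ(9) = 5. Hence (σ ∘ τ ∘ ρ)(4) = 5.

5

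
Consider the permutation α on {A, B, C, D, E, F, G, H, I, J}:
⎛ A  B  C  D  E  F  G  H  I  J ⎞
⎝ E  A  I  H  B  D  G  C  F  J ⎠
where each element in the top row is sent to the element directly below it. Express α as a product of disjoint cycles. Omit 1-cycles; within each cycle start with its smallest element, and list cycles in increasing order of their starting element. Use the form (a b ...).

Iterating α from A gives A → E → B → A; that is the 3-cycle (A E B).
Repeating from the next unused element and collecting all non-trivial cycles gives (A E B)(C I F D H).

(A E B)(C I F D H)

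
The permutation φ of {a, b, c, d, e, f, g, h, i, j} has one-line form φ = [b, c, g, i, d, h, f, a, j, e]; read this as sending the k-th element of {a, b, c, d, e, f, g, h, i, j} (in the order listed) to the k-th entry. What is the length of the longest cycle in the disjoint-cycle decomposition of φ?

Decomposing into disjoint cycles gives (a b c g f h)(d i j e); the longest has length 6.

6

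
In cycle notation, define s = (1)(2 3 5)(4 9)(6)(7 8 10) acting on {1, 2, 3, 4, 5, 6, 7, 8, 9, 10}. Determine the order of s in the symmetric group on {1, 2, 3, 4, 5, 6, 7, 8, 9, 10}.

6

The disjoint cycles have lengths 3, 3, 2, 1, 1.
The order of s is the least common multiple of its cycle lengths: lcm(3, 3, 2) = 6.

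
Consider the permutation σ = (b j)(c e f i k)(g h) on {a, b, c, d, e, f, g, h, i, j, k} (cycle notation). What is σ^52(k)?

e

k lies in the 5-cycle (c e f i k).
Since the cycle has length 5, σ^52 acts on it the same as σ^2 (52 mod 5 = 2).
Advancing 2 steps from k: k → c → e.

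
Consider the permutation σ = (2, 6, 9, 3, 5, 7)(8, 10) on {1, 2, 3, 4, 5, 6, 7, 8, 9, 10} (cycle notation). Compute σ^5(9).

6

9 lies in the 6-cycle (2, 6, 9, 3, 5, 7).
Stepping 5 places around the cycle: 9 → 3 → 5 → 7 → 2 → 6.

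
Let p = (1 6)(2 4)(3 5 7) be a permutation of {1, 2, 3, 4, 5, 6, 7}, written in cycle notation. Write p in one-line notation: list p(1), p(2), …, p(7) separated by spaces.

Each element maps to the next entry in its cycle (wrapping to the front): 1↦6, 2↦4, 3↦5, 4↦2, 5↦7, 6↦1, 7↦3.
So the one-line form is 6 4 5 2 7 1 3.

6 4 5 2 7 1 3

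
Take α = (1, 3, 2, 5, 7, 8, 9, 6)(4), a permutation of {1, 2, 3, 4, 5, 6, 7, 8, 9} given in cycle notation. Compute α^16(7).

7

7 lies in the 8-cycle (1, 3, 2, 5, 7, 8, 9, 6).
Since the cycle has length 8, α^16 acts on it the same as α^0 (16 mod 8 = 0).
So α^16(7) = 7.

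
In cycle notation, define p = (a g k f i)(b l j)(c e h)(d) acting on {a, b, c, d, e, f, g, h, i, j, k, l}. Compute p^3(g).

g lies in the 5-cycle (a g k f i).
Advancing 3 steps from g: g → k → f → i.

i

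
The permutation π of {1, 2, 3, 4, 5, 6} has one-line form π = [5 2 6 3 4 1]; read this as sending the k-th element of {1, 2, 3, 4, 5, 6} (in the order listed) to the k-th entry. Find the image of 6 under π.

6 is element number 6 of the domain, and entry number 6 of the one-line form is 1, so π(6) = 1.

1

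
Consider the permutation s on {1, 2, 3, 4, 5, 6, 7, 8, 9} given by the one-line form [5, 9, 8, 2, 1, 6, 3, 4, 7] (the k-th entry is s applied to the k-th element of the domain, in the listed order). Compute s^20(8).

Tracing 8 → 4 → … returns to 8 after 6 steps, so 8 lies in a 6-cycle (2, 9, 7, 3, 8, 4).
On a 6-cycle, s^6 is the identity, so s^20 = s^2 there (20 ≡ 2 mod 6).
Advancing 2 steps from 8: 8 → 4 → 2.

2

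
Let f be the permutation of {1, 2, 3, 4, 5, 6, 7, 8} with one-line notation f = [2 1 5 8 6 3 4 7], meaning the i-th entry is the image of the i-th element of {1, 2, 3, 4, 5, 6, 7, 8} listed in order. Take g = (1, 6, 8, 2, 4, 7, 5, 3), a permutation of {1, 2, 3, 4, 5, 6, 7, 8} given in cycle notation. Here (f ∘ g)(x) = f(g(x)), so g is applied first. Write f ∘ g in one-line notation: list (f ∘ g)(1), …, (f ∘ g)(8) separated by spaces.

(f ∘ g)(x) = f(g(x)). Computing each image: f(g(1)) = f(6) = 3, f(g(2)) = f(4) = 8, f(g(3)) = f(1) = 2, f(g(4)) = f(7) = 4, f(g(5)) = f(3) = 5, f(g(6)) = f(8) = 7, f(g(7)) = f(5) = 6, f(g(8)) = f(2) = 1.
Hence f ∘ g = [3 8 2 4 5 7 6 1].

3 8 2 4 5 7 6 1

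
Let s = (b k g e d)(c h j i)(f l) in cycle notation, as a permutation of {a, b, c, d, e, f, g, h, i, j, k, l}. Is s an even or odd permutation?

The cycle lengths are 5, 4, 2, 1.
A cycle of length ℓ contributes ℓ−1 transpositions, so s is a product of 4 + 3 + 1 = 8 transpositions — even.

even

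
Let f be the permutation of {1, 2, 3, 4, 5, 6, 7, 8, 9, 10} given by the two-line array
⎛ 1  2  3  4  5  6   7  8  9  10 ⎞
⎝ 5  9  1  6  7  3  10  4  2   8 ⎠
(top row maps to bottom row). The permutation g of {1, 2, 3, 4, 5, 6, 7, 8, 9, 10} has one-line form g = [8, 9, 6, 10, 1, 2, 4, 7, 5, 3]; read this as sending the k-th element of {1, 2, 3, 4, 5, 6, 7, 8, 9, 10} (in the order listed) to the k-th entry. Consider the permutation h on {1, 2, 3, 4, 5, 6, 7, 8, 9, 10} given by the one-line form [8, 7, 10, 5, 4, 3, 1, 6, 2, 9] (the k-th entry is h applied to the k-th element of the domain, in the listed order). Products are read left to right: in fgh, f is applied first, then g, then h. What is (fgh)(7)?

10

Chase 7: f(7) = 10; g(10) = 3; h(3) = 10. Hence (fgh)(7) = 10.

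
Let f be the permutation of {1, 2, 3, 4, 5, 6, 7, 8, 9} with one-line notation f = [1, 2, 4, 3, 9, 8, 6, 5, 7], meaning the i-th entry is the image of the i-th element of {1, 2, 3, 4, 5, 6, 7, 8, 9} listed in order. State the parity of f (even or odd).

odd

In disjoint-cycle form the cycle lengths are 5, 2, 1, 1.
A cycle of length ℓ contributes ℓ−1 transpositions, so f is a product of 4 + 1 = 5 transpositions — odd.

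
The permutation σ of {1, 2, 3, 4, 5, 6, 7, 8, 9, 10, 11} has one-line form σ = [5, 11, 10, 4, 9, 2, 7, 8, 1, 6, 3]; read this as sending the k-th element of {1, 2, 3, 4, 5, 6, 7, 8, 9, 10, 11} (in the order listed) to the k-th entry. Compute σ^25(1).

5

Tracing 1 → 5 → … returns to 1 after 3 steps, so 1 lies in a 3-cycle (1, 5, 9).
Powers repeat with period 3 on this cycle, and 25 mod 3 = 1, so σ^25(1) = σ^1(1).
Advancing 1 step from 1: 1 → 5.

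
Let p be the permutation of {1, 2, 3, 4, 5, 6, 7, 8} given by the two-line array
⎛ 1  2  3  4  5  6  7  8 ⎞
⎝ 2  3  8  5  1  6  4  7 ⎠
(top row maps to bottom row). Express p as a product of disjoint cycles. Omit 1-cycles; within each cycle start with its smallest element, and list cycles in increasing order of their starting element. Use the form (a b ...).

Iterating p from 1 gives 1 → 2 → 3 → 8 → 7 → 4 → 5 → 1; that is the 7-cycle (1 2 3 8 7 4 5).
Repeating from the next unused element and collecting all non-trivial cycles gives (1 2 3 8 7 4 5).

(1 2 3 8 7 4 5)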